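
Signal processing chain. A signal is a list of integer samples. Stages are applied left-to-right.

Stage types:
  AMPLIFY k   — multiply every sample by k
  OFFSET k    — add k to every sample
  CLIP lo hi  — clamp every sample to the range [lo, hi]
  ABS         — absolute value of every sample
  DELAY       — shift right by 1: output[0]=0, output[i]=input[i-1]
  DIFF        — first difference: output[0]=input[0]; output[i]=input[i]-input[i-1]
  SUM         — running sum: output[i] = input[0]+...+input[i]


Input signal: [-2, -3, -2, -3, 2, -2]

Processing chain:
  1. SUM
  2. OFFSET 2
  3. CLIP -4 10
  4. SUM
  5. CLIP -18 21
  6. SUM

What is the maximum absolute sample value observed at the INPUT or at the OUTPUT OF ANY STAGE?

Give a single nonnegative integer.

Answer: 54

Derivation:
Input: [-2, -3, -2, -3, 2, -2] (max |s|=3)
Stage 1 (SUM): sum[0..0]=-2, sum[0..1]=-5, sum[0..2]=-7, sum[0..3]=-10, sum[0..4]=-8, sum[0..5]=-10 -> [-2, -5, -7, -10, -8, -10] (max |s|=10)
Stage 2 (OFFSET 2): -2+2=0, -5+2=-3, -7+2=-5, -10+2=-8, -8+2=-6, -10+2=-8 -> [0, -3, -5, -8, -6, -8] (max |s|=8)
Stage 3 (CLIP -4 10): clip(0,-4,10)=0, clip(-3,-4,10)=-3, clip(-5,-4,10)=-4, clip(-8,-4,10)=-4, clip(-6,-4,10)=-4, clip(-8,-4,10)=-4 -> [0, -3, -4, -4, -4, -4] (max |s|=4)
Stage 4 (SUM): sum[0..0]=0, sum[0..1]=-3, sum[0..2]=-7, sum[0..3]=-11, sum[0..4]=-15, sum[0..5]=-19 -> [0, -3, -7, -11, -15, -19] (max |s|=19)
Stage 5 (CLIP -18 21): clip(0,-18,21)=0, clip(-3,-18,21)=-3, clip(-7,-18,21)=-7, clip(-11,-18,21)=-11, clip(-15,-18,21)=-15, clip(-19,-18,21)=-18 -> [0, -3, -7, -11, -15, -18] (max |s|=18)
Stage 6 (SUM): sum[0..0]=0, sum[0..1]=-3, sum[0..2]=-10, sum[0..3]=-21, sum[0..4]=-36, sum[0..5]=-54 -> [0, -3, -10, -21, -36, -54] (max |s|=54)
Overall max amplitude: 54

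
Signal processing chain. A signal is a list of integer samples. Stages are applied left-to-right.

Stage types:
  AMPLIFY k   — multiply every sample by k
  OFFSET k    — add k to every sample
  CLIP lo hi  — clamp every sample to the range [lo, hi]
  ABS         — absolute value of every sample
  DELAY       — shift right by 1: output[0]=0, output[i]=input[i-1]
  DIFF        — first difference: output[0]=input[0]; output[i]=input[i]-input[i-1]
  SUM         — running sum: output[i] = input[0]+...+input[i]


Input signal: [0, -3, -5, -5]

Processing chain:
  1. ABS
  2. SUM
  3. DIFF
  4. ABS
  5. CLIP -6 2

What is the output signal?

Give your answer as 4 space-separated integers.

Input: [0, -3, -5, -5]
Stage 1 (ABS): |0|=0, |-3|=3, |-5|=5, |-5|=5 -> [0, 3, 5, 5]
Stage 2 (SUM): sum[0..0]=0, sum[0..1]=3, sum[0..2]=8, sum[0..3]=13 -> [0, 3, 8, 13]
Stage 3 (DIFF): s[0]=0, 3-0=3, 8-3=5, 13-8=5 -> [0, 3, 5, 5]
Stage 4 (ABS): |0|=0, |3|=3, |5|=5, |5|=5 -> [0, 3, 5, 5]
Stage 5 (CLIP -6 2): clip(0,-6,2)=0, clip(3,-6,2)=2, clip(5,-6,2)=2, clip(5,-6,2)=2 -> [0, 2, 2, 2]

Answer: 0 2 2 2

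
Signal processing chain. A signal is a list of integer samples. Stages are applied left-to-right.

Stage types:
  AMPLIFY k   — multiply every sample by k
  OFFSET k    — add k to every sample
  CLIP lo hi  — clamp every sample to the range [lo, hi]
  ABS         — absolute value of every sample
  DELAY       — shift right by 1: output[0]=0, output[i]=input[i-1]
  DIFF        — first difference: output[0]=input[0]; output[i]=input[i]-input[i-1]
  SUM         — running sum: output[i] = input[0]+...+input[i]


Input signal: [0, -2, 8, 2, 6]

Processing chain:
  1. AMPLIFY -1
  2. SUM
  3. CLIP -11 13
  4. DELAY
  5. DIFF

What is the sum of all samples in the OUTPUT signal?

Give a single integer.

Answer: -8

Derivation:
Input: [0, -2, 8, 2, 6]
Stage 1 (AMPLIFY -1): 0*-1=0, -2*-1=2, 8*-1=-8, 2*-1=-2, 6*-1=-6 -> [0, 2, -8, -2, -6]
Stage 2 (SUM): sum[0..0]=0, sum[0..1]=2, sum[0..2]=-6, sum[0..3]=-8, sum[0..4]=-14 -> [0, 2, -6, -8, -14]
Stage 3 (CLIP -11 13): clip(0,-11,13)=0, clip(2,-11,13)=2, clip(-6,-11,13)=-6, clip(-8,-11,13)=-8, clip(-14,-11,13)=-11 -> [0, 2, -6, -8, -11]
Stage 4 (DELAY): [0, 0, 2, -6, -8] = [0, 0, 2, -6, -8] -> [0, 0, 2, -6, -8]
Stage 5 (DIFF): s[0]=0, 0-0=0, 2-0=2, -6-2=-8, -8--6=-2 -> [0, 0, 2, -8, -2]
Output sum: -8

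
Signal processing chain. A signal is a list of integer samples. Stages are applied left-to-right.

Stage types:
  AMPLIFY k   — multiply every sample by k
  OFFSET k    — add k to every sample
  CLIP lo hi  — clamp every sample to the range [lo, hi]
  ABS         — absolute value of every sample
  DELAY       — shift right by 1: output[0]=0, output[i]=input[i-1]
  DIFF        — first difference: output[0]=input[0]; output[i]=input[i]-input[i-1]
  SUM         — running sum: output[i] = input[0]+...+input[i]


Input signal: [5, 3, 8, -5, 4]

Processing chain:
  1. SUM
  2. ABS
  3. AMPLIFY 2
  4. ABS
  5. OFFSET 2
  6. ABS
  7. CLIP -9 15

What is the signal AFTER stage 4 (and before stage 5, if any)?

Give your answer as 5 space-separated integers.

Input: [5, 3, 8, -5, 4]
Stage 1 (SUM): sum[0..0]=5, sum[0..1]=8, sum[0..2]=16, sum[0..3]=11, sum[0..4]=15 -> [5, 8, 16, 11, 15]
Stage 2 (ABS): |5|=5, |8|=8, |16|=16, |11|=11, |15|=15 -> [5, 8, 16, 11, 15]
Stage 3 (AMPLIFY 2): 5*2=10, 8*2=16, 16*2=32, 11*2=22, 15*2=30 -> [10, 16, 32, 22, 30]
Stage 4 (ABS): |10|=10, |16|=16, |32|=32, |22|=22, |30|=30 -> [10, 16, 32, 22, 30]

Answer: 10 16 32 22 30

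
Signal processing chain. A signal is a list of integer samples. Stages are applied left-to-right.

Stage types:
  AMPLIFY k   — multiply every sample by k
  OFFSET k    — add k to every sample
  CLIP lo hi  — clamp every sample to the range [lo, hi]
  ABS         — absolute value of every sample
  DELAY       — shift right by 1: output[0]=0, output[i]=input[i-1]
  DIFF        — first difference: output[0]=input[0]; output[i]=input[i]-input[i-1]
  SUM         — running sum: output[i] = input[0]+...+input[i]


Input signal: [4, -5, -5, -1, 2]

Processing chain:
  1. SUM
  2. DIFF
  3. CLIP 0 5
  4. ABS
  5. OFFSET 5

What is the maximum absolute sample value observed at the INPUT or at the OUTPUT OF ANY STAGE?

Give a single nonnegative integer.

Input: [4, -5, -5, -1, 2] (max |s|=5)
Stage 1 (SUM): sum[0..0]=4, sum[0..1]=-1, sum[0..2]=-6, sum[0..3]=-7, sum[0..4]=-5 -> [4, -1, -6, -7, -5] (max |s|=7)
Stage 2 (DIFF): s[0]=4, -1-4=-5, -6--1=-5, -7--6=-1, -5--7=2 -> [4, -5, -5, -1, 2] (max |s|=5)
Stage 3 (CLIP 0 5): clip(4,0,5)=4, clip(-5,0,5)=0, clip(-5,0,5)=0, clip(-1,0,5)=0, clip(2,0,5)=2 -> [4, 0, 0, 0, 2] (max |s|=4)
Stage 4 (ABS): |4|=4, |0|=0, |0|=0, |0|=0, |2|=2 -> [4, 0, 0, 0, 2] (max |s|=4)
Stage 5 (OFFSET 5): 4+5=9, 0+5=5, 0+5=5, 0+5=5, 2+5=7 -> [9, 5, 5, 5, 7] (max |s|=9)
Overall max amplitude: 9

Answer: 9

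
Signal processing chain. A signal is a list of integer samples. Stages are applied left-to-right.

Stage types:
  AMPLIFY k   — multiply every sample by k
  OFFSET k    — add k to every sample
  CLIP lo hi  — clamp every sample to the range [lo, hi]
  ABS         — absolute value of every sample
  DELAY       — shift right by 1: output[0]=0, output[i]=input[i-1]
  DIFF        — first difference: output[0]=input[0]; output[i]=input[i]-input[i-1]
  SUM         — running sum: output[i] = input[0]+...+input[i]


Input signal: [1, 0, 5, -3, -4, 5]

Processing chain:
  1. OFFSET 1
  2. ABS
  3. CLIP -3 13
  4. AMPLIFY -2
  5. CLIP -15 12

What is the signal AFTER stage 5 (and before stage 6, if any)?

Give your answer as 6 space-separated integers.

Answer: -4 -2 -12 -4 -6 -12

Derivation:
Input: [1, 0, 5, -3, -4, 5]
Stage 1 (OFFSET 1): 1+1=2, 0+1=1, 5+1=6, -3+1=-2, -4+1=-3, 5+1=6 -> [2, 1, 6, -2, -3, 6]
Stage 2 (ABS): |2|=2, |1|=1, |6|=6, |-2|=2, |-3|=3, |6|=6 -> [2, 1, 6, 2, 3, 6]
Stage 3 (CLIP -3 13): clip(2,-3,13)=2, clip(1,-3,13)=1, clip(6,-3,13)=6, clip(2,-3,13)=2, clip(3,-3,13)=3, clip(6,-3,13)=6 -> [2, 1, 6, 2, 3, 6]
Stage 4 (AMPLIFY -2): 2*-2=-4, 1*-2=-2, 6*-2=-12, 2*-2=-4, 3*-2=-6, 6*-2=-12 -> [-4, -2, -12, -4, -6, -12]
Stage 5 (CLIP -15 12): clip(-4,-15,12)=-4, clip(-2,-15,12)=-2, clip(-12,-15,12)=-12, clip(-4,-15,12)=-4, clip(-6,-15,12)=-6, clip(-12,-15,12)=-12 -> [-4, -2, -12, -4, -6, -12]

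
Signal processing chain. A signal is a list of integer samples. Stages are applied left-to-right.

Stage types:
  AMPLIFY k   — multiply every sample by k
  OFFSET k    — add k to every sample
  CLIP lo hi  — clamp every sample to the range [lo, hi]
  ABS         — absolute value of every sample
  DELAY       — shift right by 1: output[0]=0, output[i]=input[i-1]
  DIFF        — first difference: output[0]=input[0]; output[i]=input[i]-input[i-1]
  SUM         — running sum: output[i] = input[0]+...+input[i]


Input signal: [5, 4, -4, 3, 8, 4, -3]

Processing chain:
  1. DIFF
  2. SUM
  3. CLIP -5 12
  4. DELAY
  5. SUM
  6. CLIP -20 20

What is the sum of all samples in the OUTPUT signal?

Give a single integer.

Input: [5, 4, -4, 3, 8, 4, -3]
Stage 1 (DIFF): s[0]=5, 4-5=-1, -4-4=-8, 3--4=7, 8-3=5, 4-8=-4, -3-4=-7 -> [5, -1, -8, 7, 5, -4, -7]
Stage 2 (SUM): sum[0..0]=5, sum[0..1]=4, sum[0..2]=-4, sum[0..3]=3, sum[0..4]=8, sum[0..5]=4, sum[0..6]=-3 -> [5, 4, -4, 3, 8, 4, -3]
Stage 3 (CLIP -5 12): clip(5,-5,12)=5, clip(4,-5,12)=4, clip(-4,-5,12)=-4, clip(3,-5,12)=3, clip(8,-5,12)=8, clip(4,-5,12)=4, clip(-3,-5,12)=-3 -> [5, 4, -4, 3, 8, 4, -3]
Stage 4 (DELAY): [0, 5, 4, -4, 3, 8, 4] = [0, 5, 4, -4, 3, 8, 4] -> [0, 5, 4, -4, 3, 8, 4]
Stage 5 (SUM): sum[0..0]=0, sum[0..1]=5, sum[0..2]=9, sum[0..3]=5, sum[0..4]=8, sum[0..5]=16, sum[0..6]=20 -> [0, 5, 9, 5, 8, 16, 20]
Stage 6 (CLIP -20 20): clip(0,-20,20)=0, clip(5,-20,20)=5, clip(9,-20,20)=9, clip(5,-20,20)=5, clip(8,-20,20)=8, clip(16,-20,20)=16, clip(20,-20,20)=20 -> [0, 5, 9, 5, 8, 16, 20]
Output sum: 63

Answer: 63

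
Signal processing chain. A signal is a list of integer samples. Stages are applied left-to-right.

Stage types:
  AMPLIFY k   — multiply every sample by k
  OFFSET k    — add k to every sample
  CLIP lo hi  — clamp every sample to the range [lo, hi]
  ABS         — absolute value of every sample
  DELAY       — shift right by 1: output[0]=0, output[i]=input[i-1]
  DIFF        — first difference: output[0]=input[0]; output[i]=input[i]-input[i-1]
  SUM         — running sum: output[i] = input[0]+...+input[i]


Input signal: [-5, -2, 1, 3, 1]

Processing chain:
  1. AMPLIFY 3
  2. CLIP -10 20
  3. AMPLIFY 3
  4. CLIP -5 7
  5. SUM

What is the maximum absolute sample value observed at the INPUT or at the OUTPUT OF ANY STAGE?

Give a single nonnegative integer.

Answer: 30

Derivation:
Input: [-5, -2, 1, 3, 1] (max |s|=5)
Stage 1 (AMPLIFY 3): -5*3=-15, -2*3=-6, 1*3=3, 3*3=9, 1*3=3 -> [-15, -6, 3, 9, 3] (max |s|=15)
Stage 2 (CLIP -10 20): clip(-15,-10,20)=-10, clip(-6,-10,20)=-6, clip(3,-10,20)=3, clip(9,-10,20)=9, clip(3,-10,20)=3 -> [-10, -6, 3, 9, 3] (max |s|=10)
Stage 3 (AMPLIFY 3): -10*3=-30, -6*3=-18, 3*3=9, 9*3=27, 3*3=9 -> [-30, -18, 9, 27, 9] (max |s|=30)
Stage 4 (CLIP -5 7): clip(-30,-5,7)=-5, clip(-18,-5,7)=-5, clip(9,-5,7)=7, clip(27,-5,7)=7, clip(9,-5,7)=7 -> [-5, -5, 7, 7, 7] (max |s|=7)
Stage 5 (SUM): sum[0..0]=-5, sum[0..1]=-10, sum[0..2]=-3, sum[0..3]=4, sum[0..4]=11 -> [-5, -10, -3, 4, 11] (max |s|=11)
Overall max amplitude: 30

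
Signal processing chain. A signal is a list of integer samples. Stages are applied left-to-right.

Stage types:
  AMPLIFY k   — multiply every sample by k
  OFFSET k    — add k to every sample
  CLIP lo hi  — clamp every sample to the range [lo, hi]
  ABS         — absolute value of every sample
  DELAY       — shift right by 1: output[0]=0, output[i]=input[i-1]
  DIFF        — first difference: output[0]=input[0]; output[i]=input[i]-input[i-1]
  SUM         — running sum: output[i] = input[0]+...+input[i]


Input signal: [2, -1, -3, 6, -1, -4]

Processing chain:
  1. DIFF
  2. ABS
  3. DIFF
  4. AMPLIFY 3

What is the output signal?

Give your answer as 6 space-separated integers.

Input: [2, -1, -3, 6, -1, -4]
Stage 1 (DIFF): s[0]=2, -1-2=-3, -3--1=-2, 6--3=9, -1-6=-7, -4--1=-3 -> [2, -3, -2, 9, -7, -3]
Stage 2 (ABS): |2|=2, |-3|=3, |-2|=2, |9|=9, |-7|=7, |-3|=3 -> [2, 3, 2, 9, 7, 3]
Stage 3 (DIFF): s[0]=2, 3-2=1, 2-3=-1, 9-2=7, 7-9=-2, 3-7=-4 -> [2, 1, -1, 7, -2, -4]
Stage 4 (AMPLIFY 3): 2*3=6, 1*3=3, -1*3=-3, 7*3=21, -2*3=-6, -4*3=-12 -> [6, 3, -3, 21, -6, -12]

Answer: 6 3 -3 21 -6 -12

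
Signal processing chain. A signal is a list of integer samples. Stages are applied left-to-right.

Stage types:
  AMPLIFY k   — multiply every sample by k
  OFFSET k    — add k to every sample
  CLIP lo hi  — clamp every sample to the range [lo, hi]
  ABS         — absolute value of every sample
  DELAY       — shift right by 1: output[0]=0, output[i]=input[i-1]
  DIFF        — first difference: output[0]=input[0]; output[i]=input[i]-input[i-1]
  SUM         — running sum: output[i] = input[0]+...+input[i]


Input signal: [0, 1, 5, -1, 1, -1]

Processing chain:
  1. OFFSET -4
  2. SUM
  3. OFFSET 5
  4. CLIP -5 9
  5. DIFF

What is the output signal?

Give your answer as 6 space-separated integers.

Input: [0, 1, 5, -1, 1, -1]
Stage 1 (OFFSET -4): 0+-4=-4, 1+-4=-3, 5+-4=1, -1+-4=-5, 1+-4=-3, -1+-4=-5 -> [-4, -3, 1, -5, -3, -5]
Stage 2 (SUM): sum[0..0]=-4, sum[0..1]=-7, sum[0..2]=-6, sum[0..3]=-11, sum[0..4]=-14, sum[0..5]=-19 -> [-4, -7, -6, -11, -14, -19]
Stage 3 (OFFSET 5): -4+5=1, -7+5=-2, -6+5=-1, -11+5=-6, -14+5=-9, -19+5=-14 -> [1, -2, -1, -6, -9, -14]
Stage 4 (CLIP -5 9): clip(1,-5,9)=1, clip(-2,-5,9)=-2, clip(-1,-5,9)=-1, clip(-6,-5,9)=-5, clip(-9,-5,9)=-5, clip(-14,-5,9)=-5 -> [1, -2, -1, -5, -5, -5]
Stage 5 (DIFF): s[0]=1, -2-1=-3, -1--2=1, -5--1=-4, -5--5=0, -5--5=0 -> [1, -3, 1, -4, 0, 0]

Answer: 1 -3 1 -4 0 0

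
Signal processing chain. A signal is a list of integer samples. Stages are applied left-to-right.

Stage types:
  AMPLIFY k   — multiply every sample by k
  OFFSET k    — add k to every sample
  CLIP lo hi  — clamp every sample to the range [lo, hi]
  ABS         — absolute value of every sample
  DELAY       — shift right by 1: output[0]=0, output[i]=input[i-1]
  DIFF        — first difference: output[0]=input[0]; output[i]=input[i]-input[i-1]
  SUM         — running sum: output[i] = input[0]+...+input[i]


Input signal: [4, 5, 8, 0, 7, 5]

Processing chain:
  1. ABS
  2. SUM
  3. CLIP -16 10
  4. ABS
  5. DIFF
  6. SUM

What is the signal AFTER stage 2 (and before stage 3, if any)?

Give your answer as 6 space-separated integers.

Input: [4, 5, 8, 0, 7, 5]
Stage 1 (ABS): |4|=4, |5|=5, |8|=8, |0|=0, |7|=7, |5|=5 -> [4, 5, 8, 0, 7, 5]
Stage 2 (SUM): sum[0..0]=4, sum[0..1]=9, sum[0..2]=17, sum[0..3]=17, sum[0..4]=24, sum[0..5]=29 -> [4, 9, 17, 17, 24, 29]

Answer: 4 9 17 17 24 29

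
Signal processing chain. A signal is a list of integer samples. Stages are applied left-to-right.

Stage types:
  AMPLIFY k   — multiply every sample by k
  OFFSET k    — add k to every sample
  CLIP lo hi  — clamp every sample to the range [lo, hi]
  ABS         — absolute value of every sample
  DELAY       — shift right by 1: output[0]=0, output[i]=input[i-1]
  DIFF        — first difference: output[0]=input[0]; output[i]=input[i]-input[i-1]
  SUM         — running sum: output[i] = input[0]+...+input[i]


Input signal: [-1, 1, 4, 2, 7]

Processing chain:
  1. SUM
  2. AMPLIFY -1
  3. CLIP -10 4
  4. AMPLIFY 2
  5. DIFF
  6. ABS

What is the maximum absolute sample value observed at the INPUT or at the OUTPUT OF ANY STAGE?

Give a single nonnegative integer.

Answer: 20

Derivation:
Input: [-1, 1, 4, 2, 7] (max |s|=7)
Stage 1 (SUM): sum[0..0]=-1, sum[0..1]=0, sum[0..2]=4, sum[0..3]=6, sum[0..4]=13 -> [-1, 0, 4, 6, 13] (max |s|=13)
Stage 2 (AMPLIFY -1): -1*-1=1, 0*-1=0, 4*-1=-4, 6*-1=-6, 13*-1=-13 -> [1, 0, -4, -6, -13] (max |s|=13)
Stage 3 (CLIP -10 4): clip(1,-10,4)=1, clip(0,-10,4)=0, clip(-4,-10,4)=-4, clip(-6,-10,4)=-6, clip(-13,-10,4)=-10 -> [1, 0, -4, -6, -10] (max |s|=10)
Stage 4 (AMPLIFY 2): 1*2=2, 0*2=0, -4*2=-8, -6*2=-12, -10*2=-20 -> [2, 0, -8, -12, -20] (max |s|=20)
Stage 5 (DIFF): s[0]=2, 0-2=-2, -8-0=-8, -12--8=-4, -20--12=-8 -> [2, -2, -8, -4, -8] (max |s|=8)
Stage 6 (ABS): |2|=2, |-2|=2, |-8|=8, |-4|=4, |-8|=8 -> [2, 2, 8, 4, 8] (max |s|=8)
Overall max amplitude: 20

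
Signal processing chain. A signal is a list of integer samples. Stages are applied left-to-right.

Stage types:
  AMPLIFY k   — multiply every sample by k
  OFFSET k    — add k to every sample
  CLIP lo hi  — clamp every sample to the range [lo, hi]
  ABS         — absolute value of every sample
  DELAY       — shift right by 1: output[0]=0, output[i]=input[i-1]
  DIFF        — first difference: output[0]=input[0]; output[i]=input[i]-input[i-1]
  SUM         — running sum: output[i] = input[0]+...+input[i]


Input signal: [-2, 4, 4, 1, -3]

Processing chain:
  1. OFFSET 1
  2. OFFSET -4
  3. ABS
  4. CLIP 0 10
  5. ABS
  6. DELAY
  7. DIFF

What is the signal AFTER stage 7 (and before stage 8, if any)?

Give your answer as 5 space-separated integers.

Answer: 0 5 -4 0 1

Derivation:
Input: [-2, 4, 4, 1, -3]
Stage 1 (OFFSET 1): -2+1=-1, 4+1=5, 4+1=5, 1+1=2, -3+1=-2 -> [-1, 5, 5, 2, -2]
Stage 2 (OFFSET -4): -1+-4=-5, 5+-4=1, 5+-4=1, 2+-4=-2, -2+-4=-6 -> [-5, 1, 1, -2, -6]
Stage 3 (ABS): |-5|=5, |1|=1, |1|=1, |-2|=2, |-6|=6 -> [5, 1, 1, 2, 6]
Stage 4 (CLIP 0 10): clip(5,0,10)=5, clip(1,0,10)=1, clip(1,0,10)=1, clip(2,0,10)=2, clip(6,0,10)=6 -> [5, 1, 1, 2, 6]
Stage 5 (ABS): |5|=5, |1|=1, |1|=1, |2|=2, |6|=6 -> [5, 1, 1, 2, 6]
Stage 6 (DELAY): [0, 5, 1, 1, 2] = [0, 5, 1, 1, 2] -> [0, 5, 1, 1, 2]
Stage 7 (DIFF): s[0]=0, 5-0=5, 1-5=-4, 1-1=0, 2-1=1 -> [0, 5, -4, 0, 1]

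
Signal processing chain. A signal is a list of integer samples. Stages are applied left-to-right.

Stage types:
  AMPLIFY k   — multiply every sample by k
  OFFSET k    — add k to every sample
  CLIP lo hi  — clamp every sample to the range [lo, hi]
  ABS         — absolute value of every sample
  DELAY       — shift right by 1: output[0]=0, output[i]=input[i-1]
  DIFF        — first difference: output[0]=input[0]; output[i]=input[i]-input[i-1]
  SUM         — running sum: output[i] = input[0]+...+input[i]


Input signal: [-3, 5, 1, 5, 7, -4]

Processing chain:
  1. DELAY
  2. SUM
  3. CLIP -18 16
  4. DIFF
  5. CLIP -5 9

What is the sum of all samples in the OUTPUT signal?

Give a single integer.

Answer: 15

Derivation:
Input: [-3, 5, 1, 5, 7, -4]
Stage 1 (DELAY): [0, -3, 5, 1, 5, 7] = [0, -3, 5, 1, 5, 7] -> [0, -3, 5, 1, 5, 7]
Stage 2 (SUM): sum[0..0]=0, sum[0..1]=-3, sum[0..2]=2, sum[0..3]=3, sum[0..4]=8, sum[0..5]=15 -> [0, -3, 2, 3, 8, 15]
Stage 3 (CLIP -18 16): clip(0,-18,16)=0, clip(-3,-18,16)=-3, clip(2,-18,16)=2, clip(3,-18,16)=3, clip(8,-18,16)=8, clip(15,-18,16)=15 -> [0, -3, 2, 3, 8, 15]
Stage 4 (DIFF): s[0]=0, -3-0=-3, 2--3=5, 3-2=1, 8-3=5, 15-8=7 -> [0, -3, 5, 1, 5, 7]
Stage 5 (CLIP -5 9): clip(0,-5,9)=0, clip(-3,-5,9)=-3, clip(5,-5,9)=5, clip(1,-5,9)=1, clip(5,-5,9)=5, clip(7,-5,9)=7 -> [0, -3, 5, 1, 5, 7]
Output sum: 15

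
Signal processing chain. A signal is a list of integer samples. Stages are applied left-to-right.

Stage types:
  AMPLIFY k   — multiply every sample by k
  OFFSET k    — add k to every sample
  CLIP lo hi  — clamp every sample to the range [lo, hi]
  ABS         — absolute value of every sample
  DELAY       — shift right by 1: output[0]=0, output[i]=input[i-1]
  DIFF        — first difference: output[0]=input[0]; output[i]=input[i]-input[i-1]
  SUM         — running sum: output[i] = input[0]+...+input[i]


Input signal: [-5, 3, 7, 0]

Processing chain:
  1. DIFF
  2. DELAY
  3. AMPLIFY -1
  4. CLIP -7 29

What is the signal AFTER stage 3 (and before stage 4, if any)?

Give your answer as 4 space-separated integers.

Input: [-5, 3, 7, 0]
Stage 1 (DIFF): s[0]=-5, 3--5=8, 7-3=4, 0-7=-7 -> [-5, 8, 4, -7]
Stage 2 (DELAY): [0, -5, 8, 4] = [0, -5, 8, 4] -> [0, -5, 8, 4]
Stage 3 (AMPLIFY -1): 0*-1=0, -5*-1=5, 8*-1=-8, 4*-1=-4 -> [0, 5, -8, -4]

Answer: 0 5 -8 -4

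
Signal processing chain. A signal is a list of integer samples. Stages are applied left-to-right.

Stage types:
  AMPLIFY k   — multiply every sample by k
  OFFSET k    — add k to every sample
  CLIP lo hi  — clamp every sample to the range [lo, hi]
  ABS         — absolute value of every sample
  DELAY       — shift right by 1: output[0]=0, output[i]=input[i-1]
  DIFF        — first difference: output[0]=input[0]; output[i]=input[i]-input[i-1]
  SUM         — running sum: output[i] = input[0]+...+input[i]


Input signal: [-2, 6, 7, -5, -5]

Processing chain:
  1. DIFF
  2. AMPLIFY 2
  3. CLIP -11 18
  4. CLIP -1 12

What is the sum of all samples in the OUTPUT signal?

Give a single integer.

Answer: 12

Derivation:
Input: [-2, 6, 7, -5, -5]
Stage 1 (DIFF): s[0]=-2, 6--2=8, 7-6=1, -5-7=-12, -5--5=0 -> [-2, 8, 1, -12, 0]
Stage 2 (AMPLIFY 2): -2*2=-4, 8*2=16, 1*2=2, -12*2=-24, 0*2=0 -> [-4, 16, 2, -24, 0]
Stage 3 (CLIP -11 18): clip(-4,-11,18)=-4, clip(16,-11,18)=16, clip(2,-11,18)=2, clip(-24,-11,18)=-11, clip(0,-11,18)=0 -> [-4, 16, 2, -11, 0]
Stage 4 (CLIP -1 12): clip(-4,-1,12)=-1, clip(16,-1,12)=12, clip(2,-1,12)=2, clip(-11,-1,12)=-1, clip(0,-1,12)=0 -> [-1, 12, 2, -1, 0]
Output sum: 12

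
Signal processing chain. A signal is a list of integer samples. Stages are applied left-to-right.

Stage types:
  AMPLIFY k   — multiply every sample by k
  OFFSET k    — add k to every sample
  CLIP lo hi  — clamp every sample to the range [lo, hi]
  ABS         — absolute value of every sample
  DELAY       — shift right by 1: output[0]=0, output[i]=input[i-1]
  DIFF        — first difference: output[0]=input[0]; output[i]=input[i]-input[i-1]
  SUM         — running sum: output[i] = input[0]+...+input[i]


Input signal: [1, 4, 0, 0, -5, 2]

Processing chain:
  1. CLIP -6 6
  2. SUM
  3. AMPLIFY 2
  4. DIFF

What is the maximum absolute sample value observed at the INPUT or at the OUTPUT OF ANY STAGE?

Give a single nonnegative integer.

Input: [1, 4, 0, 0, -5, 2] (max |s|=5)
Stage 1 (CLIP -6 6): clip(1,-6,6)=1, clip(4,-6,6)=4, clip(0,-6,6)=0, clip(0,-6,6)=0, clip(-5,-6,6)=-5, clip(2,-6,6)=2 -> [1, 4, 0, 0, -5, 2] (max |s|=5)
Stage 2 (SUM): sum[0..0]=1, sum[0..1]=5, sum[0..2]=5, sum[0..3]=5, sum[0..4]=0, sum[0..5]=2 -> [1, 5, 5, 5, 0, 2] (max |s|=5)
Stage 3 (AMPLIFY 2): 1*2=2, 5*2=10, 5*2=10, 5*2=10, 0*2=0, 2*2=4 -> [2, 10, 10, 10, 0, 4] (max |s|=10)
Stage 4 (DIFF): s[0]=2, 10-2=8, 10-10=0, 10-10=0, 0-10=-10, 4-0=4 -> [2, 8, 0, 0, -10, 4] (max |s|=10)
Overall max amplitude: 10

Answer: 10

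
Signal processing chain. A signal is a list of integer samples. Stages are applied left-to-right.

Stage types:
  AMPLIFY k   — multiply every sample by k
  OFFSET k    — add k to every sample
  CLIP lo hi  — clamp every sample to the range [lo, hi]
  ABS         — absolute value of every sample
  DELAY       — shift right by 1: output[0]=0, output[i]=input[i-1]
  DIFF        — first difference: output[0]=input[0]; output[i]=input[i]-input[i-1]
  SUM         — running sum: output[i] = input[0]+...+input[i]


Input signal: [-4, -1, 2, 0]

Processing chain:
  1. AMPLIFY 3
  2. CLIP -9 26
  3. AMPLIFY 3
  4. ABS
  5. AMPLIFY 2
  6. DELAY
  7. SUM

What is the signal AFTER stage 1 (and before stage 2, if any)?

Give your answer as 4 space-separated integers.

Answer: -12 -3 6 0

Derivation:
Input: [-4, -1, 2, 0]
Stage 1 (AMPLIFY 3): -4*3=-12, -1*3=-3, 2*3=6, 0*3=0 -> [-12, -3, 6, 0]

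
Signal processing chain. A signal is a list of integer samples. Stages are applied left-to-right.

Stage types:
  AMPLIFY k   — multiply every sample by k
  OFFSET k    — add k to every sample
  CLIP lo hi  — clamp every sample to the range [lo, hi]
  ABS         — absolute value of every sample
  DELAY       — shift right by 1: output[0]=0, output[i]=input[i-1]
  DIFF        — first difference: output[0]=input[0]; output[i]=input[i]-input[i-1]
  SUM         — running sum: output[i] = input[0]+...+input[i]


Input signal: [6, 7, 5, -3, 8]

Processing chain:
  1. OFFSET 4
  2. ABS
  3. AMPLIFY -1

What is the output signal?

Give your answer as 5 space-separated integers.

Input: [6, 7, 5, -3, 8]
Stage 1 (OFFSET 4): 6+4=10, 7+4=11, 5+4=9, -3+4=1, 8+4=12 -> [10, 11, 9, 1, 12]
Stage 2 (ABS): |10|=10, |11|=11, |9|=9, |1|=1, |12|=12 -> [10, 11, 9, 1, 12]
Stage 3 (AMPLIFY -1): 10*-1=-10, 11*-1=-11, 9*-1=-9, 1*-1=-1, 12*-1=-12 -> [-10, -11, -9, -1, -12]

Answer: -10 -11 -9 -1 -12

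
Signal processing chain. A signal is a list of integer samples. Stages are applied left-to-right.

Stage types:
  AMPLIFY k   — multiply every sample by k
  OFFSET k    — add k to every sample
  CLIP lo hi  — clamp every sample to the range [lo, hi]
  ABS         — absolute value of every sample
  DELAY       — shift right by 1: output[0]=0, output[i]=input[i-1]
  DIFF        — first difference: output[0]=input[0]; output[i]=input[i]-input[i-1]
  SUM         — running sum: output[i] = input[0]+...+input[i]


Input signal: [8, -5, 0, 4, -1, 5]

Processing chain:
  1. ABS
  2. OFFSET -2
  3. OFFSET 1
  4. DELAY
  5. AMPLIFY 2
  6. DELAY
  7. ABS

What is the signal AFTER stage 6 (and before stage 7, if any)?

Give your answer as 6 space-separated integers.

Input: [8, -5, 0, 4, -1, 5]
Stage 1 (ABS): |8|=8, |-5|=5, |0|=0, |4|=4, |-1|=1, |5|=5 -> [8, 5, 0, 4, 1, 5]
Stage 2 (OFFSET -2): 8+-2=6, 5+-2=3, 0+-2=-2, 4+-2=2, 1+-2=-1, 5+-2=3 -> [6, 3, -2, 2, -1, 3]
Stage 3 (OFFSET 1): 6+1=7, 3+1=4, -2+1=-1, 2+1=3, -1+1=0, 3+1=4 -> [7, 4, -1, 3, 0, 4]
Stage 4 (DELAY): [0, 7, 4, -1, 3, 0] = [0, 7, 4, -1, 3, 0] -> [0, 7, 4, -1, 3, 0]
Stage 5 (AMPLIFY 2): 0*2=0, 7*2=14, 4*2=8, -1*2=-2, 3*2=6, 0*2=0 -> [0, 14, 8, -2, 6, 0]
Stage 6 (DELAY): [0, 0, 14, 8, -2, 6] = [0, 0, 14, 8, -2, 6] -> [0, 0, 14, 8, -2, 6]

Answer: 0 0 14 8 -2 6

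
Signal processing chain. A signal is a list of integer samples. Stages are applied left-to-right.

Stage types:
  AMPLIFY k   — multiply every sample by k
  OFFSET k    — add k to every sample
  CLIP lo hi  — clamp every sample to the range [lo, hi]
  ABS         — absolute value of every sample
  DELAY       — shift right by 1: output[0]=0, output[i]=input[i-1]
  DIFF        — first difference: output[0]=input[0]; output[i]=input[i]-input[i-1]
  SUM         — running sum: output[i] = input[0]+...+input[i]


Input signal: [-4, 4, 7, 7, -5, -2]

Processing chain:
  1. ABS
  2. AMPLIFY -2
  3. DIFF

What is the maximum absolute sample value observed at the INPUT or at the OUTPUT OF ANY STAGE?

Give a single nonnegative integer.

Answer: 14

Derivation:
Input: [-4, 4, 7, 7, -5, -2] (max |s|=7)
Stage 1 (ABS): |-4|=4, |4|=4, |7|=7, |7|=7, |-5|=5, |-2|=2 -> [4, 4, 7, 7, 5, 2] (max |s|=7)
Stage 2 (AMPLIFY -2): 4*-2=-8, 4*-2=-8, 7*-2=-14, 7*-2=-14, 5*-2=-10, 2*-2=-4 -> [-8, -8, -14, -14, -10, -4] (max |s|=14)
Stage 3 (DIFF): s[0]=-8, -8--8=0, -14--8=-6, -14--14=0, -10--14=4, -4--10=6 -> [-8, 0, -6, 0, 4, 6] (max |s|=8)
Overall max amplitude: 14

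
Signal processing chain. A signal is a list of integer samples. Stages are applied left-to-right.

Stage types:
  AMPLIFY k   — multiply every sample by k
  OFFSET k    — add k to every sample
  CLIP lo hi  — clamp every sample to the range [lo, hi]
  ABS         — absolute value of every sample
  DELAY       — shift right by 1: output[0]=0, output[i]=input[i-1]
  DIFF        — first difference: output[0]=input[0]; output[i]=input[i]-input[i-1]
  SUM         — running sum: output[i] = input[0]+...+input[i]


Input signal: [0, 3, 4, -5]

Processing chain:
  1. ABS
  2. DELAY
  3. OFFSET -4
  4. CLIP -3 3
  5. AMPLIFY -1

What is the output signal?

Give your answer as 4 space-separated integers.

Input: [0, 3, 4, -5]
Stage 1 (ABS): |0|=0, |3|=3, |4|=4, |-5|=5 -> [0, 3, 4, 5]
Stage 2 (DELAY): [0, 0, 3, 4] = [0, 0, 3, 4] -> [0, 0, 3, 4]
Stage 3 (OFFSET -4): 0+-4=-4, 0+-4=-4, 3+-4=-1, 4+-4=0 -> [-4, -4, -1, 0]
Stage 4 (CLIP -3 3): clip(-4,-3,3)=-3, clip(-4,-3,3)=-3, clip(-1,-3,3)=-1, clip(0,-3,3)=0 -> [-3, -3, -1, 0]
Stage 5 (AMPLIFY -1): -3*-1=3, -3*-1=3, -1*-1=1, 0*-1=0 -> [3, 3, 1, 0]

Answer: 3 3 1 0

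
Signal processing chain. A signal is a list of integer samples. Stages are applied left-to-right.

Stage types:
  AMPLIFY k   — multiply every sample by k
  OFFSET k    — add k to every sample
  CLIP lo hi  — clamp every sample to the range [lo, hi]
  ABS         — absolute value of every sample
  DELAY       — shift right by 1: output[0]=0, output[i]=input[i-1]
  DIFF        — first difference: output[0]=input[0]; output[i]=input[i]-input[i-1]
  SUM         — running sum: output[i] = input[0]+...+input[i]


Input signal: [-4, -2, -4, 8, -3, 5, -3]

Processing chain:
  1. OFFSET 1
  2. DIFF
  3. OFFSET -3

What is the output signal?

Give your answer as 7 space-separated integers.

Input: [-4, -2, -4, 8, -3, 5, -3]
Stage 1 (OFFSET 1): -4+1=-3, -2+1=-1, -4+1=-3, 8+1=9, -3+1=-2, 5+1=6, -3+1=-2 -> [-3, -1, -3, 9, -2, 6, -2]
Stage 2 (DIFF): s[0]=-3, -1--3=2, -3--1=-2, 9--3=12, -2-9=-11, 6--2=8, -2-6=-8 -> [-3, 2, -2, 12, -11, 8, -8]
Stage 3 (OFFSET -3): -3+-3=-6, 2+-3=-1, -2+-3=-5, 12+-3=9, -11+-3=-14, 8+-3=5, -8+-3=-11 -> [-6, -1, -5, 9, -14, 5, -11]

Answer: -6 -1 -5 9 -14 5 -11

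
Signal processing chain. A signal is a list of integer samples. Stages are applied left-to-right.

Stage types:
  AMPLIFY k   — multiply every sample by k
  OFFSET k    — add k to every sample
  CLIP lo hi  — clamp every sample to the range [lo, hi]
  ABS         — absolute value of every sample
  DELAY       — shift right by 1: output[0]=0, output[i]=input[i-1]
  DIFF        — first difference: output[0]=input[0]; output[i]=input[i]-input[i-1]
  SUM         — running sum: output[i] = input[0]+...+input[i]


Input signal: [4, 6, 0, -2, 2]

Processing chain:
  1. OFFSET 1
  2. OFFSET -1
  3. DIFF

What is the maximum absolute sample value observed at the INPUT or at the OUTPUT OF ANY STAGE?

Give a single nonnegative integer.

Answer: 7

Derivation:
Input: [4, 6, 0, -2, 2] (max |s|=6)
Stage 1 (OFFSET 1): 4+1=5, 6+1=7, 0+1=1, -2+1=-1, 2+1=3 -> [5, 7, 1, -1, 3] (max |s|=7)
Stage 2 (OFFSET -1): 5+-1=4, 7+-1=6, 1+-1=0, -1+-1=-2, 3+-1=2 -> [4, 6, 0, -2, 2] (max |s|=6)
Stage 3 (DIFF): s[0]=4, 6-4=2, 0-6=-6, -2-0=-2, 2--2=4 -> [4, 2, -6, -2, 4] (max |s|=6)
Overall max amplitude: 7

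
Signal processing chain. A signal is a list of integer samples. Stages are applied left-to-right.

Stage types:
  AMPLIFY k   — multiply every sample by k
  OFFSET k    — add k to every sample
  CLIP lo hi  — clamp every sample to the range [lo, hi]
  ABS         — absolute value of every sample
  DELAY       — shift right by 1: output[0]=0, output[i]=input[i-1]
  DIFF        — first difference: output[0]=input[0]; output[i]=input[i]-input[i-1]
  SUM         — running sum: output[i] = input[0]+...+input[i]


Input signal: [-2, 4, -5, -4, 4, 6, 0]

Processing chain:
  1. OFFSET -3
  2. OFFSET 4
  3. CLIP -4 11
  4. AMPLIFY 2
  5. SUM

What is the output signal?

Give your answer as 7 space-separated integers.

Answer: -2 8 0 -6 4 18 20

Derivation:
Input: [-2, 4, -5, -4, 4, 6, 0]
Stage 1 (OFFSET -3): -2+-3=-5, 4+-3=1, -5+-3=-8, -4+-3=-7, 4+-3=1, 6+-3=3, 0+-3=-3 -> [-5, 1, -8, -7, 1, 3, -3]
Stage 2 (OFFSET 4): -5+4=-1, 1+4=5, -8+4=-4, -7+4=-3, 1+4=5, 3+4=7, -3+4=1 -> [-1, 5, -4, -3, 5, 7, 1]
Stage 3 (CLIP -4 11): clip(-1,-4,11)=-1, clip(5,-4,11)=5, clip(-4,-4,11)=-4, clip(-3,-4,11)=-3, clip(5,-4,11)=5, clip(7,-4,11)=7, clip(1,-4,11)=1 -> [-1, 5, -4, -3, 5, 7, 1]
Stage 4 (AMPLIFY 2): -1*2=-2, 5*2=10, -4*2=-8, -3*2=-6, 5*2=10, 7*2=14, 1*2=2 -> [-2, 10, -8, -6, 10, 14, 2]
Stage 5 (SUM): sum[0..0]=-2, sum[0..1]=8, sum[0..2]=0, sum[0..3]=-6, sum[0..4]=4, sum[0..5]=18, sum[0..6]=20 -> [-2, 8, 0, -6, 4, 18, 20]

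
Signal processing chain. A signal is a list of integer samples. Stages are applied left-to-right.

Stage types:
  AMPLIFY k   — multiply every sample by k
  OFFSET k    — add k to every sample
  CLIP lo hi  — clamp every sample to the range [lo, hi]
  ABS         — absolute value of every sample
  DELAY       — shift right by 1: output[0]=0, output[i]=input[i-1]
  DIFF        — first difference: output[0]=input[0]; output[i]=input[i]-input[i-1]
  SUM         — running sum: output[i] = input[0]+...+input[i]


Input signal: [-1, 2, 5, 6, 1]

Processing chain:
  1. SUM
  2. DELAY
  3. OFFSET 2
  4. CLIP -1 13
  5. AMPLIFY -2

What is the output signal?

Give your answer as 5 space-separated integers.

Answer: -4 -2 -6 -16 -26

Derivation:
Input: [-1, 2, 5, 6, 1]
Stage 1 (SUM): sum[0..0]=-1, sum[0..1]=1, sum[0..2]=6, sum[0..3]=12, sum[0..4]=13 -> [-1, 1, 6, 12, 13]
Stage 2 (DELAY): [0, -1, 1, 6, 12] = [0, -1, 1, 6, 12] -> [0, -1, 1, 6, 12]
Stage 3 (OFFSET 2): 0+2=2, -1+2=1, 1+2=3, 6+2=8, 12+2=14 -> [2, 1, 3, 8, 14]
Stage 4 (CLIP -1 13): clip(2,-1,13)=2, clip(1,-1,13)=1, clip(3,-1,13)=3, clip(8,-1,13)=8, clip(14,-1,13)=13 -> [2, 1, 3, 8, 13]
Stage 5 (AMPLIFY -2): 2*-2=-4, 1*-2=-2, 3*-2=-6, 8*-2=-16, 13*-2=-26 -> [-4, -2, -6, -16, -26]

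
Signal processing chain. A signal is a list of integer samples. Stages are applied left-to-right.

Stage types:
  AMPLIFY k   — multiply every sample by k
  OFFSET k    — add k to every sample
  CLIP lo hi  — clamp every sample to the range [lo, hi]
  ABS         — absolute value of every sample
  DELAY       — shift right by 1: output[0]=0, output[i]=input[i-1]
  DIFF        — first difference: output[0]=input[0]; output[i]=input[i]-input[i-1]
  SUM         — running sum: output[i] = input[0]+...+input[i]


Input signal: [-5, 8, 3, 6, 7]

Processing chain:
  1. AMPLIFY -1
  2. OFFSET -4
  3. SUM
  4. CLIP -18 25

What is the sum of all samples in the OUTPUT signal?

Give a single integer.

Input: [-5, 8, 3, 6, 7]
Stage 1 (AMPLIFY -1): -5*-1=5, 8*-1=-8, 3*-1=-3, 6*-1=-6, 7*-1=-7 -> [5, -8, -3, -6, -7]
Stage 2 (OFFSET -4): 5+-4=1, -8+-4=-12, -3+-4=-7, -6+-4=-10, -7+-4=-11 -> [1, -12, -7, -10, -11]
Stage 3 (SUM): sum[0..0]=1, sum[0..1]=-11, sum[0..2]=-18, sum[0..3]=-28, sum[0..4]=-39 -> [1, -11, -18, -28, -39]
Stage 4 (CLIP -18 25): clip(1,-18,25)=1, clip(-11,-18,25)=-11, clip(-18,-18,25)=-18, clip(-28,-18,25)=-18, clip(-39,-18,25)=-18 -> [1, -11, -18, -18, -18]
Output sum: -64

Answer: -64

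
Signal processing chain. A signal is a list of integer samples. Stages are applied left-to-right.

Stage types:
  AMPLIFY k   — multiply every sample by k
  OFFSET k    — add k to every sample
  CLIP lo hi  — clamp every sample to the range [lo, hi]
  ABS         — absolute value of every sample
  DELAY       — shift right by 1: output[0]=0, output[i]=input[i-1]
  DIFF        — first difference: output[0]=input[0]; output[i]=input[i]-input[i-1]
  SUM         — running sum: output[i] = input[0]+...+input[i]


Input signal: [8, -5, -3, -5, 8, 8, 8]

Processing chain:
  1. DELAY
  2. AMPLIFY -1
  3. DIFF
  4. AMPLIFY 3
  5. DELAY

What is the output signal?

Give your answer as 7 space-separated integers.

Input: [8, -5, -3, -5, 8, 8, 8]
Stage 1 (DELAY): [0, 8, -5, -3, -5, 8, 8] = [0, 8, -5, -3, -5, 8, 8] -> [0, 8, -5, -3, -5, 8, 8]
Stage 2 (AMPLIFY -1): 0*-1=0, 8*-1=-8, -5*-1=5, -3*-1=3, -5*-1=5, 8*-1=-8, 8*-1=-8 -> [0, -8, 5, 3, 5, -8, -8]
Stage 3 (DIFF): s[0]=0, -8-0=-8, 5--8=13, 3-5=-2, 5-3=2, -8-5=-13, -8--8=0 -> [0, -8, 13, -2, 2, -13, 0]
Stage 4 (AMPLIFY 3): 0*3=0, -8*3=-24, 13*3=39, -2*3=-6, 2*3=6, -13*3=-39, 0*3=0 -> [0, -24, 39, -6, 6, -39, 0]
Stage 5 (DELAY): [0, 0, -24, 39, -6, 6, -39] = [0, 0, -24, 39, -6, 6, -39] -> [0, 0, -24, 39, -6, 6, -39]

Answer: 0 0 -24 39 -6 6 -39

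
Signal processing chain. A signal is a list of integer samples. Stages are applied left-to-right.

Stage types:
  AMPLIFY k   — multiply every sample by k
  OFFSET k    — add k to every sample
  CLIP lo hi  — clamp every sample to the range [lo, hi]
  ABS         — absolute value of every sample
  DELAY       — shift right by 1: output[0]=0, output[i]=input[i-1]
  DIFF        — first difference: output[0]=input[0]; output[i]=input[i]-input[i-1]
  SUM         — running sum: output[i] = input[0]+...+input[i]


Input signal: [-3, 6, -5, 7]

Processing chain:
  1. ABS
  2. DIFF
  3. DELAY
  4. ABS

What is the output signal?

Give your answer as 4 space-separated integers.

Answer: 0 3 3 1

Derivation:
Input: [-3, 6, -5, 7]
Stage 1 (ABS): |-3|=3, |6|=6, |-5|=5, |7|=7 -> [3, 6, 5, 7]
Stage 2 (DIFF): s[0]=3, 6-3=3, 5-6=-1, 7-5=2 -> [3, 3, -1, 2]
Stage 3 (DELAY): [0, 3, 3, -1] = [0, 3, 3, -1] -> [0, 3, 3, -1]
Stage 4 (ABS): |0|=0, |3|=3, |3|=3, |-1|=1 -> [0, 3, 3, 1]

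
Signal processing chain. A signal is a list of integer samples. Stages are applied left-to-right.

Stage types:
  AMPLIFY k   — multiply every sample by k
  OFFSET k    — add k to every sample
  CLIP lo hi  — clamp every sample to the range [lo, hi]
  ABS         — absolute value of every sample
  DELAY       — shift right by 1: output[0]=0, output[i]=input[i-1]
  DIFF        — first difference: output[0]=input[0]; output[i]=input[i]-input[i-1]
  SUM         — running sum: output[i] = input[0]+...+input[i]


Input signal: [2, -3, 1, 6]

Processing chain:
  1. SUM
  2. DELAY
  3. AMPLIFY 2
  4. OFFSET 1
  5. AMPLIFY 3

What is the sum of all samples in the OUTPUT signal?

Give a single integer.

Answer: 18

Derivation:
Input: [2, -3, 1, 6]
Stage 1 (SUM): sum[0..0]=2, sum[0..1]=-1, sum[0..2]=0, sum[0..3]=6 -> [2, -1, 0, 6]
Stage 2 (DELAY): [0, 2, -1, 0] = [0, 2, -1, 0] -> [0, 2, -1, 0]
Stage 3 (AMPLIFY 2): 0*2=0, 2*2=4, -1*2=-2, 0*2=0 -> [0, 4, -2, 0]
Stage 4 (OFFSET 1): 0+1=1, 4+1=5, -2+1=-1, 0+1=1 -> [1, 5, -1, 1]
Stage 5 (AMPLIFY 3): 1*3=3, 5*3=15, -1*3=-3, 1*3=3 -> [3, 15, -3, 3]
Output sum: 18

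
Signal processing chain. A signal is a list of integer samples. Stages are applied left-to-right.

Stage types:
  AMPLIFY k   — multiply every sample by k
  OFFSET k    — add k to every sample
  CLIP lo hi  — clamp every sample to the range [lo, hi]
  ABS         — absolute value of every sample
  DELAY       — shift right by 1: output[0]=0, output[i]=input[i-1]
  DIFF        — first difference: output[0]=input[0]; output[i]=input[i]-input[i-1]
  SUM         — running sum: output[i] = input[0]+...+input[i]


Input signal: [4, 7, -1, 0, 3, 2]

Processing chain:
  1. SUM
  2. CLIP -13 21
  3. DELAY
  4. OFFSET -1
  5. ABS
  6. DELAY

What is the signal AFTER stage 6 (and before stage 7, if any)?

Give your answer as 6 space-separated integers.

Answer: 0 1 3 10 9 9

Derivation:
Input: [4, 7, -1, 0, 3, 2]
Stage 1 (SUM): sum[0..0]=4, sum[0..1]=11, sum[0..2]=10, sum[0..3]=10, sum[0..4]=13, sum[0..5]=15 -> [4, 11, 10, 10, 13, 15]
Stage 2 (CLIP -13 21): clip(4,-13,21)=4, clip(11,-13,21)=11, clip(10,-13,21)=10, clip(10,-13,21)=10, clip(13,-13,21)=13, clip(15,-13,21)=15 -> [4, 11, 10, 10, 13, 15]
Stage 3 (DELAY): [0, 4, 11, 10, 10, 13] = [0, 4, 11, 10, 10, 13] -> [0, 4, 11, 10, 10, 13]
Stage 4 (OFFSET -1): 0+-1=-1, 4+-1=3, 11+-1=10, 10+-1=9, 10+-1=9, 13+-1=12 -> [-1, 3, 10, 9, 9, 12]
Stage 5 (ABS): |-1|=1, |3|=3, |10|=10, |9|=9, |9|=9, |12|=12 -> [1, 3, 10, 9, 9, 12]
Stage 6 (DELAY): [0, 1, 3, 10, 9, 9] = [0, 1, 3, 10, 9, 9] -> [0, 1, 3, 10, 9, 9]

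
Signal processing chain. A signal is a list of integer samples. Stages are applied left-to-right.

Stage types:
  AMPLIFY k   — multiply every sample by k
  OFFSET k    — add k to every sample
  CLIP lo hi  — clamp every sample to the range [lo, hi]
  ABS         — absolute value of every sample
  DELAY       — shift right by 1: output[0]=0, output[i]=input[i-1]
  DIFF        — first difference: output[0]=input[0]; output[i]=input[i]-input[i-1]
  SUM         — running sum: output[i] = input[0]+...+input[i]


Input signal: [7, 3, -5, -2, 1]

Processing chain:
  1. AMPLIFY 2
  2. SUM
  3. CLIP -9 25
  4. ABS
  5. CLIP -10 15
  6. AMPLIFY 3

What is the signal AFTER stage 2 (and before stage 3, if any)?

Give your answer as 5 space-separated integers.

Input: [7, 3, -5, -2, 1]
Stage 1 (AMPLIFY 2): 7*2=14, 3*2=6, -5*2=-10, -2*2=-4, 1*2=2 -> [14, 6, -10, -4, 2]
Stage 2 (SUM): sum[0..0]=14, sum[0..1]=20, sum[0..2]=10, sum[0..3]=6, sum[0..4]=8 -> [14, 20, 10, 6, 8]

Answer: 14 20 10 6 8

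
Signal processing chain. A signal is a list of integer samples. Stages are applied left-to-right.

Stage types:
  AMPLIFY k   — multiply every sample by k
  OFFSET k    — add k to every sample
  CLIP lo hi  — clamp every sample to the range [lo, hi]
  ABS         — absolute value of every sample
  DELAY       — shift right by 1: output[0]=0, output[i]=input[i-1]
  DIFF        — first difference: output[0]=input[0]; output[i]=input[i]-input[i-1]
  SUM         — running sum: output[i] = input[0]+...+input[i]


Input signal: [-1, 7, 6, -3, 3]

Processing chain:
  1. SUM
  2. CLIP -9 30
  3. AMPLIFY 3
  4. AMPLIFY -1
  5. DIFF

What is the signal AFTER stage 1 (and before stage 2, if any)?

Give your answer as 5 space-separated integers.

Answer: -1 6 12 9 12

Derivation:
Input: [-1, 7, 6, -3, 3]
Stage 1 (SUM): sum[0..0]=-1, sum[0..1]=6, sum[0..2]=12, sum[0..3]=9, sum[0..4]=12 -> [-1, 6, 12, 9, 12]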